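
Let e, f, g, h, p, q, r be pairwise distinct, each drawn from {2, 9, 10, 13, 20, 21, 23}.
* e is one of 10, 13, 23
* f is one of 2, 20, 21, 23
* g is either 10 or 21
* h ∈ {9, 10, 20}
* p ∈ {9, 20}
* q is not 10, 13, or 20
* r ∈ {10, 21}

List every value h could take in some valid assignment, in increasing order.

9, 20

The 7 variables together cover exactly {2, 9, 10, 13, 20, 21, 23} — 7 values for 7 variables — and 13 appears only in e's list, so e = 13.
g and r share exactly the 2 values {10, 21}; by pigeonhole those values go to them, so strike 10, 21 from f, h, q.
The 2 variables h and p are confined to {9, 20}, which locks those values in; drop them from f, q.
No further eliminations apply; h can still be any of 9, 20.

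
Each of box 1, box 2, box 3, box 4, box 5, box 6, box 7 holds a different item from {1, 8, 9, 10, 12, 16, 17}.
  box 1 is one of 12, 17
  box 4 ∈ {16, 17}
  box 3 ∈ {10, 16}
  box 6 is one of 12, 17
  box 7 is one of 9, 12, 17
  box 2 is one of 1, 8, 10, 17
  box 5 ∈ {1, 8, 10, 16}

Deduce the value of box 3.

The 7 variables together cover exactly {1, 8, 9, 10, 12, 16, 17} — 7 values for 7 variables — and 9 appears only in box 7's list, so box 7 = 9.
The 2 variables box 1 and box 6 are confined to {12, 17}, which locks those values in; drop them from box 2, box 4.
box 4 has just one choice, so box 4 = 16. Eliminate 16 elsewhere: box 3, box 5.
So box 3 = 10.

10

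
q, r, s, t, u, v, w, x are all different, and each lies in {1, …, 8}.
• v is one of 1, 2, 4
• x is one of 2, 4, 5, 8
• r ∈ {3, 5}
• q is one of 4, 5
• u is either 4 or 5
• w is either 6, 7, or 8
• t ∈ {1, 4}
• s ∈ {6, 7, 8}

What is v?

The 8 variables draw from only 8 values {1, 2, 3, 4, 5, 6, 7, 8}, so each is used; only r can be 3, hence r = 3.
The 2 variables q and u are confined to {4, 5}, which locks those values in; drop them from t, v, x.
t's domain is down to {1}, so t = 1. Strike 1 from v.
So v = 2.

2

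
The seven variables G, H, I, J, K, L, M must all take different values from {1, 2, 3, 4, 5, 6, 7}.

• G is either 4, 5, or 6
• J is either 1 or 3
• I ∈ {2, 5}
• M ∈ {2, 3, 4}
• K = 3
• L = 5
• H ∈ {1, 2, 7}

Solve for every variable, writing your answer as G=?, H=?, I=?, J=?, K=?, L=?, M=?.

K has just one choice, so K = 3. Eliminate 3 elsewhere: J, M.
L's domain is down to {5}, so L = 5. Eliminate 5 elsewhere: G, I.
That leaves I = 2. Eliminate 2 elsewhere: H, M.
J has just one choice, so J = 1. Strike 1 from H.
M's domain is down to {4}, so M = 4. So G can't be 4.
G's domain is down to {6}, so G = 6.
H must be 7 (only option left).

G=6, H=7, I=2, J=1, K=3, L=5, M=4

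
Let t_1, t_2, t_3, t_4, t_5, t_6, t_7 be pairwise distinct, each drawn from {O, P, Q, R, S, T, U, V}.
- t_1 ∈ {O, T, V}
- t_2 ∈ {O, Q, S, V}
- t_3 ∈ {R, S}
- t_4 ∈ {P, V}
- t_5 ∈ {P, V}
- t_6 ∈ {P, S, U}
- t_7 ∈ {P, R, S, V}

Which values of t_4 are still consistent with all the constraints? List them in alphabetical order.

P, V

t_4 and t_5 between them cover only {P, V} — a naked pair. Remove those values from t_1, t_2, t_6, t_7.
t_3 and t_7 between them cover only {R, S} — a naked pair. Remove those values from t_2, t_6.
t_6 must be U (only option left).
No further eliminations apply; t_4 can still be any of P, V.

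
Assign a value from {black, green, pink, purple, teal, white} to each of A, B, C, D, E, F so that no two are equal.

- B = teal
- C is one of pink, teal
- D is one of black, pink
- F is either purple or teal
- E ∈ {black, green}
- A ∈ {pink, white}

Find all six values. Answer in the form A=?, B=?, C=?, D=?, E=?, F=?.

B must be teal (only option left). Strike teal from C, F.
C has just one choice, so C = pink. Remove pink from A, D.
D has just one choice, so D = black. So E can't be black.
That leaves E = green.
That leaves F = purple.
A must be white (only option left).

A=white, B=teal, C=pink, D=black, E=green, F=purple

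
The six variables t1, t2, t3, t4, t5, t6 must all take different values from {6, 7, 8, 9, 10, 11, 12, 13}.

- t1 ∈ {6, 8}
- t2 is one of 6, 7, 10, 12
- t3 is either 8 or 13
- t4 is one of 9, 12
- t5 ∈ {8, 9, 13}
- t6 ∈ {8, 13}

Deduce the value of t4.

12

t3 and t6 between them cover only {8, 13} — a naked pair. Remove those values from t1, t5.
t1's domain is down to {6}, so t1 = 6. Strike 6 from t2.
t5 must be 9 (only option left). Eliminate 9 elsewhere: t4.
So t4 = 12.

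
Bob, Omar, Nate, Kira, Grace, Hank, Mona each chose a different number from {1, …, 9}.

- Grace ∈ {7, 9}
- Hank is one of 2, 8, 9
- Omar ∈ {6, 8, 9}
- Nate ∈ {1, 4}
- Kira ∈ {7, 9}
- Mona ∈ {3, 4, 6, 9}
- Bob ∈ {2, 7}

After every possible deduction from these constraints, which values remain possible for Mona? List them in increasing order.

The 2 variables Kira and Grace are confined to {7, 9}, which locks those values in; drop them from Bob, Omar, Hank, Mona.
Bob must be 2 (only option left). Strike 2 from Hank.
Hank must be 8 (only option left). Remove 8 from Omar.
That leaves Omar = 6. Remove 6 from Mona.
No further eliminations apply; Mona can still be any of 3, 4.

3, 4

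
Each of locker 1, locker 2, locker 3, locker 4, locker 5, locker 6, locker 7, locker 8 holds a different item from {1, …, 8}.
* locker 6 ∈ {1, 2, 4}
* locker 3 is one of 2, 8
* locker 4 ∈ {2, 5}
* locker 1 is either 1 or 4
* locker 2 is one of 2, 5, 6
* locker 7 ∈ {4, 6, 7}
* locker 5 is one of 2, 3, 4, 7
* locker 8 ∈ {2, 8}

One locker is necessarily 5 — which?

Among the 8 variables, 3 fits only locker 5 (and all 8 values in {1, 2, 3, 4, 5, 6, 7, 8} must be used), so locker 5 = 3.
The 7 still-open variables together cover exactly {1, 2, 4, 5, 6, 7, 8} — 7 values for 7 variables — and 7 appears only in locker 7's list, so locker 7 = 7.
The 6 still-open variables draw from only 6 values {1, 2, 4, 5, 6, 8}, so each is used; only locker 2 can be 6, hence locker 2 = 6.
The 5 still-open variables draw from only 5 values {1, 2, 4, 5, 8}, so each is used; only locker 4 can be 5, hence locker 4 = 5.

locker 4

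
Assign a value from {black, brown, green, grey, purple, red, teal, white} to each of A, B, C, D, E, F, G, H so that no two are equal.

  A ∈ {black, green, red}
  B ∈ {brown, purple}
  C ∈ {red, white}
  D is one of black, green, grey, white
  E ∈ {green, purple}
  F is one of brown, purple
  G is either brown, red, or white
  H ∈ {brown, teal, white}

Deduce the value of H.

Among the 8 variables, grey fits only D (and all 8 values in {black, brown, green, grey, purple, red, teal, white} must be used), so D = grey.
Among the 7 still-open variables, black fits only A (and all 7 values in {black, brown, green, purple, red, teal, white} must be used), so A = black.
The 6 still-open variables together cover exactly {brown, green, purple, red, teal, white} — 6 values for 6 variables — and green appears only in E's list, so E = green.
Among the 5 still-open variables, teal fits only H (and all 5 values in {brown, purple, red, teal, white} must be used), so H = teal.

teal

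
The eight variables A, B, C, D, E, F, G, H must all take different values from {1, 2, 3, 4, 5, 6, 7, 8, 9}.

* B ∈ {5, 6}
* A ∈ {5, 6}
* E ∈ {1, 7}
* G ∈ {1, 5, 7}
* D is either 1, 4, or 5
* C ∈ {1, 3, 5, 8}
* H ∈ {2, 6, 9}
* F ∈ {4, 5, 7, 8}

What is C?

3

The 2 variables A and B are confined to {5, 6}, which locks those values in; drop them from C, D, F, G, H.
E and G share exactly the 2 values {1, 7}; by pigeonhole those values go to them, so strike 1, 7 from C, D, F.
D has just one choice, so D = 4. Eliminate 4 elsewhere: F.
F must be 8 (only option left). Strike 8 from C.
So C = 3.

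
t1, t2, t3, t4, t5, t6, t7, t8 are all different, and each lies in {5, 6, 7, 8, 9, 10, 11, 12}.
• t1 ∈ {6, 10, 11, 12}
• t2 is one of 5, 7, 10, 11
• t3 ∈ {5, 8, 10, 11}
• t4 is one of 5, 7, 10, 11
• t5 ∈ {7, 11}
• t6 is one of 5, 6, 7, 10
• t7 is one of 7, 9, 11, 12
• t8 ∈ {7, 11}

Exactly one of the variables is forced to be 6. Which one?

t6

The 8 variables together cover exactly {5, 6, 7, 8, 9, 10, 11, 12} — 8 values for 8 variables — and 8 appears only in t3's list, so t3 = 8.
Among the 7 still-open variables, 9 fits only t7 (and all 7 values in {5, 6, 7, 9, 10, 11, 12} must be used), so t7 = 9.
The 6 still-open variables draw from only 6 values {5, 6, 7, 10, 11, 12}, so each is used; only t1 can be 12, hence t1 = 12.
The 5 still-open variables draw from only 5 values {5, 6, 7, 10, 11}, so each is used; only t6 can be 6, hence t6 = 6.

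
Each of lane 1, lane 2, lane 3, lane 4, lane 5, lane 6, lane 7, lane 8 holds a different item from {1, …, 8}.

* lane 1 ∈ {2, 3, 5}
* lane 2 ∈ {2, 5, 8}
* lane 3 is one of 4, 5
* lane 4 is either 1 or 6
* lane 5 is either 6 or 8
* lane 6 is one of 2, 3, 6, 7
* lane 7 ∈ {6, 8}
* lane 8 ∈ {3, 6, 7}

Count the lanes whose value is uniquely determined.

2

Among the 8 variables, 1 fits only lane 4 (and all 8 values in {1, 2, 3, 4, 5, 6, 7, 8} must be used), so lane 4 = 1.
The 7 still-open variables together cover exactly {2, 3, 4, 5, 6, 7, 8} — 7 values for 7 variables — and 4 appears only in lane 3's list, so lane 3 = 4.
lane 5 and lane 7 share exactly the 2 values {6, 8}; by pigeonhole those values go to them, so strike 6, 8 from lane 2, lane 6, lane 8.
Determined: lane 3=4, lane 4=1. The other lanes each still have more than one consistent value. That makes 2.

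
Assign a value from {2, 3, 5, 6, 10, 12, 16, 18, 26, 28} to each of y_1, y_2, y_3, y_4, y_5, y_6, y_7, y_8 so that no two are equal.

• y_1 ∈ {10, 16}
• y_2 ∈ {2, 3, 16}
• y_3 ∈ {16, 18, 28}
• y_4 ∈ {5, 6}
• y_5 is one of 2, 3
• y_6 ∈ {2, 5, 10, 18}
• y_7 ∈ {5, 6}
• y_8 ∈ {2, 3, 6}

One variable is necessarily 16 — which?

The 8 variables draw from only 8 values {2, 3, 5, 6, 10, 16, 18, 28}, so each is used; only y_3 can be 28, hence y_3 = 28.
The 7 still-open variables draw from only 7 values {2, 3, 5, 6, 10, 16, 18}, so each is used; only y_6 can be 18, hence y_6 = 18.
Among the 6 still-open variables, 10 fits only y_1 (and all 6 values in {2, 3, 5, 6, 10, 16} must be used), so y_1 = 10.
The 5 still-open variables draw from only 5 values {2, 3, 5, 6, 16}, so each is used; only y_2 can be 16, hence y_2 = 16.

y_2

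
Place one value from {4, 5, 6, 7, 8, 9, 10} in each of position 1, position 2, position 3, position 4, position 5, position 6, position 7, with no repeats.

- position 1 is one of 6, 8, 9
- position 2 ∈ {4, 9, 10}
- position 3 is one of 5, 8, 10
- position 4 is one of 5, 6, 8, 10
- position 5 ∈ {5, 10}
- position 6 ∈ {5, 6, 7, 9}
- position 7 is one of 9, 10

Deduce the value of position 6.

The 7 variables draw from only 7 values {4, 5, 6, 7, 8, 9, 10}, so each is used; only position 2 can be 4, hence position 2 = 4.
The 6 still-open variables together cover exactly {5, 6, 7, 8, 9, 10} — 6 values for 6 variables — and 7 appears only in position 6's list, so position 6 = 7.

7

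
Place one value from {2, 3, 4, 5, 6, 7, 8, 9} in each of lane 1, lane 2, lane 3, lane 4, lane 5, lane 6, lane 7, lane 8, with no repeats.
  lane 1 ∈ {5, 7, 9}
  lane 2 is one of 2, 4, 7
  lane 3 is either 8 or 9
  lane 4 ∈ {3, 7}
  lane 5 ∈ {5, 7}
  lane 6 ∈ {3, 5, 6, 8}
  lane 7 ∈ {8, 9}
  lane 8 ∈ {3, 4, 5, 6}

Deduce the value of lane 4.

3

The 8 variables together cover exactly {2, 3, 4, 5, 6, 7, 8, 9} — 8 values for 8 variables — and 2 appears only in lane 2's list, so lane 2 = 2.
Among the 7 still-open variables, 4 fits only lane 8 (and all 7 values in {3, 4, 5, 6, 7, 8, 9} must be used), so lane 8 = 4.
Among the 6 still-open variables, 6 fits only lane 6 (and all 6 values in {3, 5, 6, 7, 8, 9} must be used), so lane 6 = 6.
The 5 still-open variables together cover exactly {3, 5, 7, 8, 9} — 5 values for 5 variables — and 3 appears only in lane 4's list, so lane 4 = 3.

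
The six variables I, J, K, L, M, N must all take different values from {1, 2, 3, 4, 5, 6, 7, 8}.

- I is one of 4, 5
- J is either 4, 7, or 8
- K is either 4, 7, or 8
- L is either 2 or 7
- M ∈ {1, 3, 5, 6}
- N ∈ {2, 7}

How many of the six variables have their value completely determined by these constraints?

L and N between them cover only {2, 7} — a naked pair. Remove those values from J, K.
J and K between them cover only {4, 8} — a naked pair. Remove those values from I.
I's domain is down to {5}, so I = 5. Eliminate 5 elsewhere: M.
Determined: I=5. The other variables each still have more than one consistent value. That makes 1.

1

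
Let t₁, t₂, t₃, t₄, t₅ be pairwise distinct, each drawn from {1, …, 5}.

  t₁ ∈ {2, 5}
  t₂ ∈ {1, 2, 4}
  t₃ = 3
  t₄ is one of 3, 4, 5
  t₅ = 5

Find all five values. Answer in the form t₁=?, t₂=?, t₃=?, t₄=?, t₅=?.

t₃ has just one choice, so t₃ = 3. Remove 3 from t₄.
t₅ has just one choice, so t₅ = 5. So t₁, t₄ can't be 5.
t₁ must be 2 (only option left). So t₂ can't be 2.
That leaves t₄ = 4. Eliminate 4 elsewhere: t₂.
t₂'s domain is down to {1}, so t₂ = 1.

t₁=2, t₂=1, t₃=3, t₄=4, t₅=5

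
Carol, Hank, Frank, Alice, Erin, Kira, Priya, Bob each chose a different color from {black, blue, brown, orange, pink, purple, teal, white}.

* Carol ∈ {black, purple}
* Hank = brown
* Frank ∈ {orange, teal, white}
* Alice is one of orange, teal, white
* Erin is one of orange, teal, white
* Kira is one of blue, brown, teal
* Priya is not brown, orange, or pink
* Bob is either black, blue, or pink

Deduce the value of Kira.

blue

Hank's domain is down to {brown}, so Hank = brown. Remove brown from Kira.
The 7 still-open variables draw from only 7 values {black, blue, orange, pink, purple, teal, white}, so each is used; only Bob can be pink, hence Bob = pink.
Frank, Alice, Erin between them cover only {orange, teal, white} — a naked triple. Remove those values from Kira, Priya.
So Kira = blue.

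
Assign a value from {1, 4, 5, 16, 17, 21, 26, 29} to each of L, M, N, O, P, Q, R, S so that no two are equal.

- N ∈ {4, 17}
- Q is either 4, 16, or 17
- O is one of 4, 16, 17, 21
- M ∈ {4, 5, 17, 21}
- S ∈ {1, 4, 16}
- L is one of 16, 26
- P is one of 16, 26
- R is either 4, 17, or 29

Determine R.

29

The 8 variables together cover exactly {1, 4, 5, 16, 17, 21, 26, 29} — 8 values for 8 variables — and 1 appears only in S's list, so S = 1.
The 7 still-open variables draw from only 7 values {4, 5, 16, 17, 21, 26, 29}, so each is used; only M can be 5, hence M = 5.
The 6 still-open variables draw from only 6 values {4, 16, 17, 21, 26, 29}, so each is used; only O can be 21, hence O = 21.
The 5 still-open variables draw from only 5 values {4, 16, 17, 26, 29}, so each is used; only R can be 29, hence R = 29.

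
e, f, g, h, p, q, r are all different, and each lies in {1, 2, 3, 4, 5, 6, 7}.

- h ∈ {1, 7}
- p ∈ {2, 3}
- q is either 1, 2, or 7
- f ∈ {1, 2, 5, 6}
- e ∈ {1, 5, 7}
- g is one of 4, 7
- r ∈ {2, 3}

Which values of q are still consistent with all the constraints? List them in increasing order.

1, 7

Among the 7 variables, 4 fits only g (and all 7 values in {1, 2, 3, 4, 5, 6, 7} must be used), so g = 4.
The 6 still-open variables draw from only 6 values {1, 2, 3, 5, 6, 7}, so each is used; only f can be 6, hence f = 6.
The 5 still-open variables together cover exactly {1, 2, 3, 5, 7} — 5 values for 5 variables — and 5 appears only in e's list, so e = 5.
p and r between them cover only {2, 3} — a naked pair. Remove those values from q.
No further eliminations apply; q can still be any of 1, 7.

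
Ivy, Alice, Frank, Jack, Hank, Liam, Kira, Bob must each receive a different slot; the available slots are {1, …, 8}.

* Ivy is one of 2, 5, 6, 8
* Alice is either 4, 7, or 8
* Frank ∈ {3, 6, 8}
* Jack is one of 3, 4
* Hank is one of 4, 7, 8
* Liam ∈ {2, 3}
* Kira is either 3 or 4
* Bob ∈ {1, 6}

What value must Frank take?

The 8 variables together cover exactly {1, 2, 3, 4, 5, 6, 7, 8} — 8 values for 8 variables — and 1 appears only in Bob's list, so Bob = 1.
Among the 7 still-open variables, 5 fits only Ivy (and all 7 values in {2, 3, 4, 5, 6, 7, 8} must be used), so Ivy = 5.
The 6 still-open variables together cover exactly {2, 3, 4, 6, 7, 8} — 6 values for 6 variables — and 2 appears only in Liam's list, so Liam = 2.
The 5 still-open variables draw from only 5 values {3, 4, 6, 7, 8}, so each is used; only Frank can be 6, hence Frank = 6.

6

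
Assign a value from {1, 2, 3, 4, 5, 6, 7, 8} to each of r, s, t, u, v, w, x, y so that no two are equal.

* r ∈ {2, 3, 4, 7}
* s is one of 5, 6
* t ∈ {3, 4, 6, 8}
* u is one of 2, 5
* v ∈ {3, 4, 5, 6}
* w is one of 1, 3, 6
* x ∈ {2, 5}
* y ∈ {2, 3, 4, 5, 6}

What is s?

The 8 variables draw from only 8 values {1, 2, 3, 4, 5, 6, 7, 8}, so each is used; only w can be 1, hence w = 1.
The 7 still-open variables together cover exactly {2, 3, 4, 5, 6, 7, 8} — 7 values for 7 variables — and 7 appears only in r's list, so r = 7.
The 6 still-open variables together cover exactly {2, 3, 4, 5, 6, 8} — 6 values for 6 variables — and 8 appears only in t's list, so t = 8.
The 2 variables u and x are confined to {2, 5}, which locks those values in; drop them from s, v, y.
So s = 6.

6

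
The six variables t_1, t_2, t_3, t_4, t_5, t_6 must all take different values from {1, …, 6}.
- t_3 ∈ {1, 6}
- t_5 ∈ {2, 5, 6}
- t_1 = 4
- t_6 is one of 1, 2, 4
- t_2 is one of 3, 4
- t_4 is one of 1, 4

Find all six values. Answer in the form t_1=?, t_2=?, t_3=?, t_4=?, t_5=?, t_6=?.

t_1=4, t_2=3, t_3=6, t_4=1, t_5=5, t_6=2

t_1 has just one choice, so t_1 = 4. Strike 4 from t_2, t_4, t_6.
t_2's domain is down to {3}, so t_2 = 3.
t_4 must be 1 (only option left). Eliminate 1 elsewhere: t_3, t_6.
t_6's domain is down to {2}, so t_6 = 2. Eliminate 2 elsewhere: t_5.
t_3 must be 6 (only option left). Strike 6 from t_5.
t_5 has just one choice, so t_5 = 5.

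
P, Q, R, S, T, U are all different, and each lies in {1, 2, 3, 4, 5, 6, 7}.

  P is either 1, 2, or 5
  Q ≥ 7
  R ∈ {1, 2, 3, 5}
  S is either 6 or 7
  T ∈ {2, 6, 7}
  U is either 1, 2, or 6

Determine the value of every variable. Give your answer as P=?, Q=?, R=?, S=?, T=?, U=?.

Q must be 7 (only option left). Eliminate 7 elsewhere: S, T.
That leaves S = 6. So T, U can't be 6.
T's domain is down to {2}, so T = 2. Remove 2 from P, R, U.
U has just one choice, so U = 1. So P, R can't be 1.
That leaves P = 5. So R can't be 5.
R must be 3 (only option left).

P=5, Q=7, R=3, S=6, T=2, U=1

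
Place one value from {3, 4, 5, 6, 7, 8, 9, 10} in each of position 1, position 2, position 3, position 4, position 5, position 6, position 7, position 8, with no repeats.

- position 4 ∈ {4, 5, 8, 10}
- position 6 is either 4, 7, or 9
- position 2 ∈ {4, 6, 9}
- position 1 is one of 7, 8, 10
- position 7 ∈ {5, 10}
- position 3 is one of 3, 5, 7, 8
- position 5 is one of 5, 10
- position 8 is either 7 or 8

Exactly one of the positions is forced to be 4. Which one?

position 4

Among the 8 variables, 3 fits only position 3 (and all 8 values in {3, 4, 5, 6, 7, 8, 9, 10} must be used), so position 3 = 3.
Among the 7 still-open variables, 6 fits only position 2 (and all 7 values in {4, 5, 6, 7, 8, 9, 10} must be used), so position 2 = 6.
The 6 still-open variables draw from only 6 values {4, 5, 7, 8, 9, 10}, so each is used; only position 6 can be 9, hence position 6 = 9.
Among the 5 still-open variables, 4 fits only position 4 (and all 5 values in {4, 5, 7, 8, 10} must be used), so position 4 = 4.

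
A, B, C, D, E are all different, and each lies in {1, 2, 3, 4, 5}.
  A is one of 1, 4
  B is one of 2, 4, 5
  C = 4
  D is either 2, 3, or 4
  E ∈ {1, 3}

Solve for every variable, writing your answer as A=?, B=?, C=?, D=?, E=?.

C's domain is down to {4}, so C = 4. Remove 4 from A, B, D.
That leaves A = 1. So E can't be 1.
E has just one choice, so E = 3. Strike 3 from D.
D must be 2 (only option left). So B can't be 2.
B's domain is down to {5}, so B = 5.

A=1, B=5, C=4, D=2, E=3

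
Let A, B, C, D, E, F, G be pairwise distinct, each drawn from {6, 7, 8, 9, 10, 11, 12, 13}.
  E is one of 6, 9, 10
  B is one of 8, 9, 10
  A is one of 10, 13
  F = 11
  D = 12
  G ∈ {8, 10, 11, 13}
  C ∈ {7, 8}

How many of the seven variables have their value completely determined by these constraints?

D's domain is down to {12}, so D = 12.
F must be 11 (only option left). So G can't be 11.
Determined: D=12, F=11. The other variables each still have more than one consistent value. That makes 2.

2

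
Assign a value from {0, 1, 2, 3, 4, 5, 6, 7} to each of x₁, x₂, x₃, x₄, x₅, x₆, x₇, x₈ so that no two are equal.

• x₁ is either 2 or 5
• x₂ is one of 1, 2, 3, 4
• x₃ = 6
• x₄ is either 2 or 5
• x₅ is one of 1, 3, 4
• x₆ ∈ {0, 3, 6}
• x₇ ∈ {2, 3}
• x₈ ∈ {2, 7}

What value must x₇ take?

3

x₃ must be 6 (only option left). Eliminate 6 elsewhere: x₆.
The 7 still-open variables draw from only 7 values {0, 1, 2, 3, 4, 5, 7}, so each is used; only x₆ can be 0, hence x₆ = 0.
Among the 6 still-open variables, 7 fits only x₈ (and all 6 values in {1, 2, 3, 4, 5, 7} must be used), so x₈ = 7.
The 2 variables x₁ and x₄ are confined to {2, 5}, which locks those values in; drop them from x₂, x₇.
So x₇ = 3.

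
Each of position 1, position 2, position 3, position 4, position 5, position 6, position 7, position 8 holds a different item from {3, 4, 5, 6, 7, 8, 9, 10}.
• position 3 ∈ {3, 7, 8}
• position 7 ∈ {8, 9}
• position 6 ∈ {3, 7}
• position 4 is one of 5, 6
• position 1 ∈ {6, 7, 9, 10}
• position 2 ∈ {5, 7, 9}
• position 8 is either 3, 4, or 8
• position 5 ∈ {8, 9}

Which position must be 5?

position 2

Among the 8 variables, 4 fits only position 8 (and all 8 values in {3, 4, 5, 6, 7, 8, 9, 10} must be used), so position 8 = 4.
The 7 still-open variables draw from only 7 values {3, 5, 6, 7, 8, 9, 10}, so each is used; only position 1 can be 10, hence position 1 = 10.
Among the 6 still-open variables, 6 fits only position 4 (and all 6 values in {3, 5, 6, 7, 8, 9} must be used), so position 4 = 6.
The 5 still-open variables together cover exactly {3, 5, 7, 8, 9} — 5 values for 5 variables — and 5 appears only in position 2's list, so position 2 = 5.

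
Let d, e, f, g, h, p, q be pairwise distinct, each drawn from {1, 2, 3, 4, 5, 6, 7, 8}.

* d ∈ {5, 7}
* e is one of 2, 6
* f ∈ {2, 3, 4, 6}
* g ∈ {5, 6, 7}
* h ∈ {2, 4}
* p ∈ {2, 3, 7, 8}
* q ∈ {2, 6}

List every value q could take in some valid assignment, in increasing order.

2, 6

Among the 7 variables, 8 fits only p (and all 7 values in {2, 3, 4, 5, 6, 7, 8} must be used), so p = 8.
The 6 still-open variables together cover exactly {2, 3, 4, 5, 6, 7} — 6 values for 6 variables — and 3 appears only in f's list, so f = 3.
Among the 5 still-open variables, 4 fits only h (and all 5 values in {2, 4, 5, 6, 7} must be used), so h = 4.
The 2 variables e and q are confined to {2, 6}, which locks those values in; drop them from g.
No further eliminations apply; q can still be any of 2, 6.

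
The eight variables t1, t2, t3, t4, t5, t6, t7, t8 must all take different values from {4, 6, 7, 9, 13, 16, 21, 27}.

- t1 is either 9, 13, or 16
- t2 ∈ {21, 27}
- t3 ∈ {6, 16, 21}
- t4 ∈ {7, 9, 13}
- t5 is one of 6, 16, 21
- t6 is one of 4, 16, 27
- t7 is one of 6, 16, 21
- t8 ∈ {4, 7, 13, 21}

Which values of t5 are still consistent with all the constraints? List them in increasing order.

6, 16, 21

t3, t5, t7 between them cover only {6, 16, 21} — a naked triple. Remove those values from t1, t2, t6, t8.
t2 must be 27 (only option left). Eliminate 27 elsewhere: t6.
t6's domain is down to {4}, so t6 = 4. Strike 4 from t8.
No further eliminations apply; t5 can still be any of 6, 16, 21.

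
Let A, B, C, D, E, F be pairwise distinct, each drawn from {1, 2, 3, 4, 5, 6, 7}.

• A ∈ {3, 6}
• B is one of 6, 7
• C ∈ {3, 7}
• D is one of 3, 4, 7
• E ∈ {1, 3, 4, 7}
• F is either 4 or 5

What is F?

5

The 6 variables together cover exactly {1, 3, 4, 5, 6, 7} — 6 values for 6 variables — and 1 appears only in E's list, so E = 1.
The 5 still-open variables draw from only 5 values {3, 4, 5, 6, 7}, so each is used; only F can be 5, hence F = 5.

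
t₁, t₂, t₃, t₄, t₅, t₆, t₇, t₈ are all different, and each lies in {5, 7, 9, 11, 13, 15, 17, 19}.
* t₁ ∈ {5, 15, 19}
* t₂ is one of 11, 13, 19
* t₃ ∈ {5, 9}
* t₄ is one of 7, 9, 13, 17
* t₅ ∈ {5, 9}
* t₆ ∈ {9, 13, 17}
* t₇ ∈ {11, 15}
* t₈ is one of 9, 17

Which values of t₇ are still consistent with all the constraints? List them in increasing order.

Among the 8 variables, 7 fits only t₄ (and all 8 values in {5, 7, 9, 11, 13, 15, 17, 19} must be used), so t₄ = 7.
t₃ and t₅ between them cover only {5, 9} — a naked pair. Remove those values from t₁, t₆, t₈.
t₈ must be 17 (only option left). Remove 17 from t₆.
That leaves t₆ = 13. Strike 13 from t₂.
No further eliminations apply; t₇ can still be any of 11, 15.

11, 15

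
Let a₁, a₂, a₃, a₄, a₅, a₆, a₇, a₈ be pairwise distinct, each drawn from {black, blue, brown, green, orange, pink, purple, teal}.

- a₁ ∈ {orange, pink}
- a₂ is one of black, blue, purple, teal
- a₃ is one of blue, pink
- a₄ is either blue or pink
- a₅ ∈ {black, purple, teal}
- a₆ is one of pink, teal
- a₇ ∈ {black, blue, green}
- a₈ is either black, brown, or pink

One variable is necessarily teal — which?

Among the 8 variables, brown fits only a₈ (and all 8 values in {black, blue, brown, green, orange, pink, purple, teal} must be used), so a₈ = brown.
Among the 7 still-open variables, green fits only a₇ (and all 7 values in {black, blue, green, orange, pink, purple, teal} must be used), so a₇ = green.
The 6 still-open variables draw from only 6 values {black, blue, orange, pink, purple, teal}, so each is used; only a₁ can be orange, hence a₁ = orange.
a₃ and a₄ between them cover only {blue, pink} — a naked pair. Remove those values from a₂, a₆.
So teal goes to a₆.

a₆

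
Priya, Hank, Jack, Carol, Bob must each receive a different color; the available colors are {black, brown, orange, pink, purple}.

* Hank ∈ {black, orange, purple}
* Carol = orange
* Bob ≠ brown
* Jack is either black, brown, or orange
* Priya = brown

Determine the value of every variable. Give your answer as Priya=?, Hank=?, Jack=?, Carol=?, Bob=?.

Priya's domain is down to {brown}, so Priya = brown. So Jack can't be brown.
Carol's domain is down to {orange}, so Carol = orange. Strike orange from Hank, Jack, Bob.
Jack has just one choice, so Jack = black. Remove black from Hank, Bob.
Hank has just one choice, so Hank = purple. Strike purple from Bob.
Bob must be pink (only option left).

Priya=brown, Hank=purple, Jack=black, Carol=orange, Bob=pink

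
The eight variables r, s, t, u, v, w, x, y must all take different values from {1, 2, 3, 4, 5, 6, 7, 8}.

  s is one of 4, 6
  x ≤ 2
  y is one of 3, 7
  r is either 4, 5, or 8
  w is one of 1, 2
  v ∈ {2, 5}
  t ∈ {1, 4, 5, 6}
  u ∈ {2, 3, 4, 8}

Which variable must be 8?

r

The 8 variables together cover exactly {1, 2, 3, 4, 5, 6, 7, 8} — 8 values for 8 variables — and 7 appears only in y's list, so y = 7.
Among the 7 still-open variables, 3 fits only u (and all 7 values in {1, 2, 3, 4, 5, 6, 8} must be used), so u = 3.
Among the 6 still-open variables, 8 fits only r (and all 6 values in {1, 2, 4, 5, 6, 8} must be used), so r = 8.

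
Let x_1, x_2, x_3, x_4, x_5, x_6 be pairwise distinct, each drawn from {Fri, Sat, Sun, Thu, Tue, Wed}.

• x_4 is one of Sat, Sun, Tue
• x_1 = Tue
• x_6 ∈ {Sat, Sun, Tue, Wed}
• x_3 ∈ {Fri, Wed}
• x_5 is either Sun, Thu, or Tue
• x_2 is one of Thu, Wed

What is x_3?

Fri

x_1 has just one choice, so x_1 = Tue. So x_4, x_5, x_6 can't be Tue.
Among the 5 still-open variables, Fri fits only x_3 (and all 5 values in {Fri, Sat, Sun, Thu, Wed} must be used), so x_3 = Fri.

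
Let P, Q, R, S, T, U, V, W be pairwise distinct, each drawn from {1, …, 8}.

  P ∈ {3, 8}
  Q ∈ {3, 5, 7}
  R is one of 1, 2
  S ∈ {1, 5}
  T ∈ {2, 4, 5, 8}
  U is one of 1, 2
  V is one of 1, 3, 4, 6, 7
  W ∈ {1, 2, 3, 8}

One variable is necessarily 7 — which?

Q

The 8 variables draw from only 8 values {1, 2, 3, 4, 5, 6, 7, 8}, so each is used; only V can be 6, hence V = 6.
The 7 still-open variables draw from only 7 values {1, 2, 3, 4, 5, 7, 8}, so each is used; only T can be 4, hence T = 4.
The 6 still-open variables draw from only 6 values {1, 2, 3, 5, 7, 8}, so each is used; only Q can be 7, hence Q = 7.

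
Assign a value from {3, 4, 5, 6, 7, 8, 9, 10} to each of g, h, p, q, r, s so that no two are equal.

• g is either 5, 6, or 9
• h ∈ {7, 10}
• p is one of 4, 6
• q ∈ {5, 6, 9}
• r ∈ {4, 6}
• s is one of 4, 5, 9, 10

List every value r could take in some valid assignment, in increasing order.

The 6 variables together cover exactly {4, 5, 6, 7, 9, 10} — 6 values for 6 variables — and 7 appears only in h's list, so h = 7.
The 5 still-open variables draw from only 5 values {4, 5, 6, 9, 10}, so each is used; only s can be 10, hence s = 10.
p and r share exactly the 2 values {4, 6}; by pigeonhole those values go to them, so strike 4, 6 from g, q.
No further eliminations apply; r can still be any of 4, 6.

4, 6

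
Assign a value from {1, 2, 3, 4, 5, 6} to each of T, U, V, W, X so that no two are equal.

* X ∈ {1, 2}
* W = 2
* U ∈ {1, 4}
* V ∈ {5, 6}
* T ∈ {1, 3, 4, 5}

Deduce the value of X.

W must be 2 (only option left). So X can't be 2.
So X = 1.

1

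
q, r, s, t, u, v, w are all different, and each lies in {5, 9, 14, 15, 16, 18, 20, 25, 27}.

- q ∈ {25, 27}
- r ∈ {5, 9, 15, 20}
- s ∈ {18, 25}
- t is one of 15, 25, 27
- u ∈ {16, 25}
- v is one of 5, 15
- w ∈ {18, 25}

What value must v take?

5

s and w between them cover only {18, 25} — a naked pair. Remove those values from q, t, u.
q's domain is down to {27}, so q = 27. Remove 27 from t.
t's domain is down to {15}, so t = 15. Remove 15 from r, v.
So v = 5.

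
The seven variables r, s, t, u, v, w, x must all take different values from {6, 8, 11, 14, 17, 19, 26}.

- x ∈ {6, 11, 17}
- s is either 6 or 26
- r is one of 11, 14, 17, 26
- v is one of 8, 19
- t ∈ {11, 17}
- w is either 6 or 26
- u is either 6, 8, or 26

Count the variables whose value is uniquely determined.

3

The 7 variables together cover exactly {6, 8, 11, 14, 17, 19, 26} — 7 values for 7 variables — and 14 appears only in r's list, so r = 14.
The 6 still-open variables together cover exactly {6, 8, 11, 17, 19, 26} — 6 values for 6 variables — and 19 appears only in v's list, so v = 19.
The 5 still-open variables draw from only 5 values {6, 8, 11, 17, 26}, so each is used; only u can be 8, hence u = 8.
The 2 variables s and w are confined to {6, 26}, which locks those values in; drop them from x.
Determined: r=14, u=8, v=19. The other variables each still have more than one consistent value. That makes 3.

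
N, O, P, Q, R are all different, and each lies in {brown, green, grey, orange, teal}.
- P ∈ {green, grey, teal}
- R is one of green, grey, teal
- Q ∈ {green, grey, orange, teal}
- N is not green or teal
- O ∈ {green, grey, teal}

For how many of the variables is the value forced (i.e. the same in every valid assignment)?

2

The 5 variables together cover exactly {brown, green, grey, orange, teal} — 5 values for 5 variables — and brown appears only in N's list, so N = brown.
The 4 still-open variables draw from only 4 values {green, grey, orange, teal}, so each is used; only Q can be orange, hence Q = orange.
Determined: N=brown, Q=orange. The other variables each still have more than one consistent value. That makes 2.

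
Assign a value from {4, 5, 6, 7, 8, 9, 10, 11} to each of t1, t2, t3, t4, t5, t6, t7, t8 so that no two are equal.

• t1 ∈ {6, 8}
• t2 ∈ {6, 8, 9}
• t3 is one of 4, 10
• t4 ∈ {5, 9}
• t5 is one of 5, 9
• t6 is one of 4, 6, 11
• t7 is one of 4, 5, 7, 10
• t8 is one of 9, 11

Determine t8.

The 8 variables together cover exactly {4, 5, 6, 7, 8, 9, 10, 11} — 8 values for 8 variables — and 7 appears only in t7's list, so t7 = 7.
The 7 still-open variables together cover exactly {4, 5, 6, 8, 9, 10, 11} — 7 values for 7 variables — and 10 appears only in t3's list, so t3 = 10.
The 6 still-open variables together cover exactly {4, 5, 6, 8, 9, 11} — 6 values for 6 variables — and 4 appears only in t6's list, so t6 = 4.
Among the 5 still-open variables, 11 fits only t8 (and all 5 values in {5, 6, 8, 9, 11} must be used), so t8 = 11.

11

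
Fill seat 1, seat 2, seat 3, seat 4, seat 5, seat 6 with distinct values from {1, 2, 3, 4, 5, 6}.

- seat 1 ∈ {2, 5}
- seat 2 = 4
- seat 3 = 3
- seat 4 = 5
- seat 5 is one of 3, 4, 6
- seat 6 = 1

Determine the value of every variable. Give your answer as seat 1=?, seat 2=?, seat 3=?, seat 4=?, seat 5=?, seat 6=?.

seat 1=2, seat 2=4, seat 3=3, seat 4=5, seat 5=6, seat 6=1

seat 2's domain is down to {4}, so seat 2 = 4. Eliminate 4 elsewhere: seat 5.
That leaves seat 3 = 3. Eliminate 3 elsewhere: seat 5.
That leaves seat 4 = 5. Remove 5 from seat 1.
seat 5's domain is down to {6}, so seat 5 = 6.
That leaves seat 6 = 1.
That leaves seat 1 = 2.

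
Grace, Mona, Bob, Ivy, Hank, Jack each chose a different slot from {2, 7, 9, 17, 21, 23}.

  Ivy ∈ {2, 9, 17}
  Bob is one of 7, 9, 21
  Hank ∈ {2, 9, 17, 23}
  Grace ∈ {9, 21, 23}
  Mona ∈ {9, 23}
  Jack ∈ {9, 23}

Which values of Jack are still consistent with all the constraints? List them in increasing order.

The 6 variables draw from only 6 values {2, 7, 9, 17, 21, 23}, so each is used; only Bob can be 7, hence Bob = 7.
The 5 still-open variables draw from only 5 values {2, 9, 17, 21, 23}, so each is used; only Grace can be 21, hence Grace = 21.
Mona and Jack share exactly the 2 values {9, 23}; by pigeonhole those values go to them, so strike 9, 23 from Ivy, Hank.
No further eliminations apply; Jack can still be any of 9, 23.

9, 23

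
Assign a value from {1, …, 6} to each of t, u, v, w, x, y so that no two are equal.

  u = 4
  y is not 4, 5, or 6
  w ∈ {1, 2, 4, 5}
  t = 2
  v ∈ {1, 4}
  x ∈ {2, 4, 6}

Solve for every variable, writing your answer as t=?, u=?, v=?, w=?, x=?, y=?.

t has just one choice, so t = 2. Eliminate 2 elsewhere: w, x, y.
u has just one choice, so u = 4. Remove 4 from v, w, x.
v has just one choice, so v = 1. Eliminate 1 elsewhere: w, y.
That leaves w = 5.
x's domain is down to {6}, so x = 6.
y has just one choice, so y = 3.

t=2, u=4, v=1, w=5, x=6, y=3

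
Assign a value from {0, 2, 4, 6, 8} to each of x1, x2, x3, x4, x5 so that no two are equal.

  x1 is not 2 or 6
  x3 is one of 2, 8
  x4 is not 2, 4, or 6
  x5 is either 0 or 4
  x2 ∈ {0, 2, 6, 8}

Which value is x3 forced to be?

2

The 5 variables draw from only 5 values {0, 2, 4, 6, 8}, so each is used; only x2 can be 6, hence x2 = 6.
Among the 4 still-open variables, 2 fits only x3 (and all 4 values in {0, 2, 4, 8} must be used), so x3 = 2.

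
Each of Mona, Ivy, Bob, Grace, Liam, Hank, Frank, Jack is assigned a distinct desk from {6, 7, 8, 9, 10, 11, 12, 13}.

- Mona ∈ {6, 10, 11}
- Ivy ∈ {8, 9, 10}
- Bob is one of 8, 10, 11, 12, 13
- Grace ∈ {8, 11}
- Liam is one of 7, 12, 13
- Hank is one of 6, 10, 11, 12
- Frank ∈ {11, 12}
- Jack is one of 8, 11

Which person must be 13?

The 8 variables draw from only 8 values {6, 7, 8, 9, 10, 11, 12, 13}, so each is used; only Liam can be 7, hence Liam = 7.
The 7 still-open variables together cover exactly {6, 8, 9, 10, 11, 12, 13} — 7 values for 7 variables — and 9 appears only in Ivy's list, so Ivy = 9.
The 6 still-open variables together cover exactly {6, 8, 10, 11, 12, 13} — 6 values for 6 variables — and 13 appears only in Bob's list, so Bob = 13.

Bob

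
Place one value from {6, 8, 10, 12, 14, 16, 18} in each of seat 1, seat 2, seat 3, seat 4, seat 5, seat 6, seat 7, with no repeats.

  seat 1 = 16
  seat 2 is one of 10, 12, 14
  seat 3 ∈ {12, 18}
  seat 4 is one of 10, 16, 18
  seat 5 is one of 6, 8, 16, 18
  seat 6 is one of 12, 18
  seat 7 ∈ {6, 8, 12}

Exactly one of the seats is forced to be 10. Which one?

seat 1 has just one choice, so seat 1 = 16. Remove 16 from seat 4, seat 5.
Among the 6 still-open variables, 14 fits only seat 2 (and all 6 values in {6, 8, 10, 12, 14, 18} must be used), so seat 2 = 14.
Among the 5 still-open variables, 10 fits only seat 4 (and all 5 values in {6, 8, 10, 12, 18} must be used), so seat 4 = 10.

seat 4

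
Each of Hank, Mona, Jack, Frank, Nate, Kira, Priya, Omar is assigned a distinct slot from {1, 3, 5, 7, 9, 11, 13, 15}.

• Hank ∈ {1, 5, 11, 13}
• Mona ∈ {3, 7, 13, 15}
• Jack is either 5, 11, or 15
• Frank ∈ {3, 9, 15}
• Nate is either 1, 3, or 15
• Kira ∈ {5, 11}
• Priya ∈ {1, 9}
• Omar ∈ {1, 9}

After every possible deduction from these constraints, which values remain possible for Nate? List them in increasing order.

3, 15

Among the 8 variables, 7 fits only Mona (and all 8 values in {1, 3, 5, 7, 9, 11, 13, 15} must be used), so Mona = 7.
Among the 7 still-open variables, 13 fits only Hank (and all 7 values in {1, 3, 5, 9, 11, 13, 15} must be used), so Hank = 13.
Priya and Omar between them cover only {1, 9} — a naked pair. Remove those values from Frank, Nate.
Frank and Nate between them cover only {3, 15} — a naked pair. Remove those values from Jack.
No further eliminations apply; Nate can still be any of 3, 15.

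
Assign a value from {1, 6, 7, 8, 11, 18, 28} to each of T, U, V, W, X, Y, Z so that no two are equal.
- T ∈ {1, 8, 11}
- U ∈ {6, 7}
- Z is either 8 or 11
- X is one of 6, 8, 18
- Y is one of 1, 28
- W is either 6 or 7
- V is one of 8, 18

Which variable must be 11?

The 7 variables together cover exactly {1, 6, 7, 8, 11, 18, 28} — 7 values for 7 variables — and 28 appears only in Y's list, so Y = 28.
The 6 still-open variables draw from only 6 values {1, 6, 7, 8, 11, 18}, so each is used; only T can be 1, hence T = 1.
Among the 5 still-open variables, 11 fits only Z (and all 5 values in {6, 7, 8, 11, 18} must be used), so Z = 11.

Z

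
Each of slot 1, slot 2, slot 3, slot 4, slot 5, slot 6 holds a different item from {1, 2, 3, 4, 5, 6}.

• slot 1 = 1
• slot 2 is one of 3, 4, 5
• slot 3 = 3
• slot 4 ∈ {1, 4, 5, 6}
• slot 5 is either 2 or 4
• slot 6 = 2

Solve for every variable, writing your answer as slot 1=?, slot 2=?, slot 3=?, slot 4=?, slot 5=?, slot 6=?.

slot 1=1, slot 2=5, slot 3=3, slot 4=6, slot 5=4, slot 6=2

slot 1's domain is down to {1}, so slot 1 = 1. Strike 1 from slot 4.
That leaves slot 3 = 3. Remove 3 from slot 2.
slot 6's domain is down to {2}, so slot 6 = 2. So slot 5 can't be 2.
That leaves slot 5 = 4. Eliminate 4 elsewhere: slot 2, slot 4.
slot 2 must be 5 (only option left). Eliminate 5 elsewhere: slot 4.
slot 4 must be 6 (only option left).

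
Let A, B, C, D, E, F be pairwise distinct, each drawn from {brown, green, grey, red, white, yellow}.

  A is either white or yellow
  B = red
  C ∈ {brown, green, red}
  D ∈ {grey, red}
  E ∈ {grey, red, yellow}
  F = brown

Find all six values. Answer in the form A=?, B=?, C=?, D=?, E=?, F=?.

B has just one choice, so B = red. So C, D, E can't be red.
D's domain is down to {grey}, so D = grey. Strike grey from E.
E must be yellow (only option left). So A can't be yellow.
F's domain is down to {brown}, so F = brown. Remove brown from C.
A has just one choice, so A = white.
C's domain is down to {green}, so C = green.

A=white, B=red, C=green, D=grey, E=yellow, F=brown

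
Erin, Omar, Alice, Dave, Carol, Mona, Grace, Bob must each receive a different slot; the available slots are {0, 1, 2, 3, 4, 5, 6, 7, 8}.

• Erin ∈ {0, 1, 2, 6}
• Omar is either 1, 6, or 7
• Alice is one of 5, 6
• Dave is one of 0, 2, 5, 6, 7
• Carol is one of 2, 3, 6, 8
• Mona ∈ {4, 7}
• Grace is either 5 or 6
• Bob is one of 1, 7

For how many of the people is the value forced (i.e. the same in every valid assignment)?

1

The 2 variables Alice and Grace are confined to {5, 6}, which locks those values in; drop them from Erin, Omar, Dave, Carol.
The 2 variables Omar and Bob are confined to {1, 7}, which locks those values in; drop them from Erin, Dave, Mona.
Mona has just one choice, so Mona = 4.
Erin and Dave between them cover only {0, 2} — a naked pair. Remove those values from Carol.
Determined: Mona=4. The other people each still have more than one consistent value. That makes 1.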